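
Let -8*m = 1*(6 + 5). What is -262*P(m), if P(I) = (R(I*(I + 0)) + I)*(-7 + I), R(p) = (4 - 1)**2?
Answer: 535397/32 ≈ 16731.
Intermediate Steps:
m = -11/8 (m = -(6 + 5)/8 = -11/8 ≈ -1.3750)
R(p) = 9 (R(p) = 3**2 = 9)
P(I) = (-7 + I)*(9 + I) (P(I) = (9 + I)*(-7 + I) = (-7 + I)*(9 + I))
-262*P(m) = -262*(-63 + (-11/8)**2 + 2*(-11/8)) = -262*(-63 + 121/64 - 11/4) = -262*(-4087/64) = 535397/32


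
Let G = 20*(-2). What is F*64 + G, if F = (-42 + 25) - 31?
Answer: -3112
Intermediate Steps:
G = -40
F = -48 (F = -17 - 31 = -48)
F*64 + G = -48*64 - 40 = -3072 - 40 = -3112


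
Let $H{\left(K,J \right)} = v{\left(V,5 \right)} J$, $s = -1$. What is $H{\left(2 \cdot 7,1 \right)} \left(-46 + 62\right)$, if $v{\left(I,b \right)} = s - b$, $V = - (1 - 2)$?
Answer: $-96$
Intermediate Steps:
$V = 1$ ($V = \left(-1\right) \left(-1\right) = 1$)
$v{\left(I,b \right)} = -1 - b$
$H{\left(K,J \right)} = - 6 J$ ($H{\left(K,J \right)} = \left(-1 - 5\right) J = - 6 J$)
$H{\left(2 \cdot 7,1 \right)} \left(-46 + 62\right) = \left(-6\right) 1 \left(-46 + 62\right) = \left(-6\right) 16 = -96$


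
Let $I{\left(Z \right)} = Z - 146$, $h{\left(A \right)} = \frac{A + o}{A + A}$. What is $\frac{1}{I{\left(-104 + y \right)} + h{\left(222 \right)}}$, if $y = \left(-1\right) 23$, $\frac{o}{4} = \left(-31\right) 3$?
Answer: $- \frac{74}{20227} \approx -0.0036585$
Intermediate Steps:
$o = -372$ ($o = 4 \left(\left(-31\right) 3\right) = 4 \left(-93\right) = -372$)
$y = -23$
$h{\left(A \right)} = \frac{-372 + A}{2 A}$ ($h{\left(A \right)} = \frac{A - 372}{A + A} = \frac{-372 + A}{2 A}$)
$I{\left(Z \right)} = -146 + Z$
$\frac{1}{I{\left(-104 + y \right)} + h{\left(222 \right)}} = \frac{1}{\left(-146 - 127\right) + \frac{-372 + 222}{2 \cdot 222}} = \frac{1}{\left(-146 - 127\right) + \frac{1}{2} \cdot \frac{1}{222} \left(-150\right)} = \frac{1}{-273 - \frac{25}{74}} = \frac{1}{- \frac{20227}{74}} = - \frac{74}{20227}$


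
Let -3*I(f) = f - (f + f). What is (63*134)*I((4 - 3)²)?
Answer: 2814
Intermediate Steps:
I(f) = f/3 (I(f) = -(f - (f + f))/3 = -(f - 2*f)/3 = -(-1)*f/3 = f/3)
(63*134)*I((4 - 3)²) = (63*134)*((4 - 3)²/3) = 8442*((⅓)*1²) = 8442*((⅓)*1) = 8442*(⅓) = 2814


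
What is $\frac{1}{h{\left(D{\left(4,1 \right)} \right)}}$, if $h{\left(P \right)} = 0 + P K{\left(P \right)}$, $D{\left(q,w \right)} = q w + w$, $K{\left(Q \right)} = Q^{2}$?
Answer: $\frac{1}{125} \approx 0.008$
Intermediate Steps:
$D{\left(q,w \right)} = w + q w$
$h{\left(P \right)} = P^{3}$ ($h{\left(P \right)} = 0 + P P^{2} = 0 + P^{3} = P^{3}$)
$\frac{1}{h{\left(D{\left(4,1 \right)} \right)}} = \frac{1}{\left(1 \left(1 + 4\right)\right)^{3}} = \frac{1}{\left(1 \cdot 5\right)^{3}} = \frac{1}{5^{3}} = \frac{1}{125}$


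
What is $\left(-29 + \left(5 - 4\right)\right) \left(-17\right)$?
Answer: $476$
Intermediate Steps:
$\left(-29 + \left(5 - 4\right)\right) \left(-17\right) = \left(-29 + 1\right) \left(-17\right) = \left(-28\right) \left(-17\right) = 476$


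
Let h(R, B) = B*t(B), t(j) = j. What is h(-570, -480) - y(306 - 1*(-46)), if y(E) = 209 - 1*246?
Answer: 230437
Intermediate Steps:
y(E) = -37 (y(E) = 209 - 246 = -37)
h(R, B) = B**2 (h(R, B) = B*B = B**2)
h(-570, -480) - y(306 - 1*(-46)) = (-480)**2 - 1*(-37) = 230400 + 37 = 230437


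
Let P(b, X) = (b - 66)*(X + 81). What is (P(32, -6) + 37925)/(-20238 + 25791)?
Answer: 35375/5553 ≈ 6.3704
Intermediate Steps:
P(b, X) = (-66 + b)*(81 + X)
(P(32, -6) + 37925)/(-20238 + 25791) = ((-5346 - 66*(-6) + 81*32 - 6*32) + 37925)/(-20238 + 25791) = ((-5346 + 396 + 2592 - 192) + 37925)/5553 = (-2550 + 37925)*(1/5553) = 35375*(1/5553) = 35375/5553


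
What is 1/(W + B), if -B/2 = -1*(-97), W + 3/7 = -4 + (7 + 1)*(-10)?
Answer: -7/1949 ≈ -0.0035916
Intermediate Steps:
W = -591/7 (W = -3/7 + (-4 + (7 + 1)*(-10)) = -3/7 + (-4 + 8*(-10)) = -3/7 + (-4 - 80) = -3/7 - 84 = -591/7 ≈ -84.429)
B = -194 (B = -(-2)*(-97) = -2*97 = -194)
1/(W + B) = 1/(-591/7 - 194) = 1/(-1949/7) = -7/1949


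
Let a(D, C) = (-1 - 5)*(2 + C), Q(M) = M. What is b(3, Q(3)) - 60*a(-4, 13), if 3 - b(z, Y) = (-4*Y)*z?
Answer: 5439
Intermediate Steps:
b(z, Y) = 3 + 4*Y*z (b(z, Y) = 3 - (-4*Y)*z = 3 - (-4)*Y*z = 3 + 4*Y*z)
a(D, C) = -12 - 6*C (a(D, C) = -6*(2 + C) = -12 - 6*C)
b(3, Q(3)) - 60*a(-4, 13) = (3 + 4*3*3) - 60*(-12 - 6*13) = (3 + 36) - 60*(-12 - 78) = 39 - 60*(-90) = 39 + 5400 = 5439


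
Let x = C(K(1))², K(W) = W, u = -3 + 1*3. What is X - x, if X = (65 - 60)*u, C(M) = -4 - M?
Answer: -25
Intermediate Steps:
u = 0 (u = -3 + 3 = 0)
x = 25 (x = (-4 - 1*1)² = (-4 - 1)² = (-5)² = 25)
X = 0 (X = (65 - 60)*0 = 5*0 = 0)
X - x = 0 - 1*25 = 0 - 25 = -25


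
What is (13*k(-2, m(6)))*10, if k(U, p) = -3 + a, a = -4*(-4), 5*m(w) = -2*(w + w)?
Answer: 1690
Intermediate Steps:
m(w) = -4*w/5 (m(w) = (-2*(w + w))/5 = (-4*w)/5 = -4*w/5)
a = 16
k(U, p) = 13 (k(U, p) = -3 + 16 = 13)
(13*k(-2, m(6)))*10 = (13*13)*10 = 169*10 = 1690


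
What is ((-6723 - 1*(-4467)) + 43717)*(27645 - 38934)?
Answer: -468053229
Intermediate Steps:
((-6723 - 1*(-4467)) + 43717)*(27645 - 38934) = ((-6723 + 4467) + 43717)*(-11289) = (-2256 + 43717)*(-11289) = 41461*(-11289) = -468053229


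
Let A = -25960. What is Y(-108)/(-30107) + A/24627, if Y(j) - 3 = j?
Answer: -111284555/105920727 ≈ -1.0506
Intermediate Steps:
Y(j) = 3 + j
Y(-108)/(-30107) + A/24627 = (3 - 108)/(-30107) - 25960/24627 = -105*(-1/30107) - 25960*1/24627 = 15/4301 - 25960/24627 = -111284555/105920727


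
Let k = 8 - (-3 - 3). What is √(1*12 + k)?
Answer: √26 ≈ 5.0990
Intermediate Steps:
k = 14 (k = 8 - 1*(-6) = 8 + 6 = 14)
√(1*12 + k) = √(1*12 + 14) = √(12 + 14) = √26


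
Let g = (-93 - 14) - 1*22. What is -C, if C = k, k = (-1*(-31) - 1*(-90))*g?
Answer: 15609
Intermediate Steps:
g = -129 (g = -107 - 22 = -129)
k = -15609 (k = (-1*(-31) - 1*(-90))*(-129) = (31 + 90)*(-129) = 121*(-129) = -15609)
C = -15609
-C = -1*(-15609) = 15609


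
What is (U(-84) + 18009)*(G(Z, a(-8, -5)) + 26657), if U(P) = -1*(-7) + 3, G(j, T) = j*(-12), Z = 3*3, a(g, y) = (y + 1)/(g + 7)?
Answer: 478386431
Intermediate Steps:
a(g, y) = (1 + y)/(7 + g)
Z = 9
G(j, T) = -12*j
U(P) = 10 (U(P) = 7 + 3 = 10)
(U(-84) + 18009)*(G(Z, a(-8, -5)) + 26657) = (10 + 18009)*(-12*9 + 26657) = 18019*(-108 + 26657) = 18019*26549 = 478386431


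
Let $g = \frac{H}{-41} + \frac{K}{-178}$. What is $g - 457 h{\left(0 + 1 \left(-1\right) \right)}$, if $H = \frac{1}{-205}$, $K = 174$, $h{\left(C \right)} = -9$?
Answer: $\frac{3075977939}{748045} \approx 4112.0$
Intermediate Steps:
$H = - \frac{1}{205} \approx -0.0048781$
$g = - \frac{731146}{748045}$ ($g = - \frac{1}{205 \left(-41\right)} + \frac{174}{-178} = \left(- \frac{1}{205}\right) \left(- \frac{1}{41}\right) + 174 \left(- \frac{1}{178}\right) = \frac{1}{8405} - \frac{87}{89} = - \frac{731146}{748045} \approx -0.97741$)
$g - 457 h{\left(0 + 1 \left(-1\right) \right)} = - \frac{731146}{748045} - -4113 = - \frac{731146}{748045} + 4113 = \frac{3075977939}{748045}$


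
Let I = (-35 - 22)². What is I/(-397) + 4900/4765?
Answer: -2707237/378341 ≈ -7.1555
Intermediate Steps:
I = 3249 (I = (-57)² = 3249)
I/(-397) + 4900/4765 = 3249/(-397) + 4900/4765 = 3249*(-1/397) + 4900*(1/4765) = -3249/397 + 980/953 = -2707237/378341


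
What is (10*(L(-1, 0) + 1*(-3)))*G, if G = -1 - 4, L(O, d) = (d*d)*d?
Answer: 150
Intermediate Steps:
L(O, d) = d³ (L(O, d) = d²*d = d³)
G = -5
(10*(L(-1, 0) + 1*(-3)))*G = (10*(0³ + 1*(-3)))*(-5) = (10*(0 - 3))*(-5) = (10*(-3))*(-5) = -30*(-5) = 150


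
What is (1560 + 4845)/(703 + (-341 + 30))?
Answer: 915/56 ≈ 16.339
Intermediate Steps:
(1560 + 4845)/(703 + (-341 + 30)) = 6405/(703 - 311) = 6405/392 = 6405*(1/392) = 915/56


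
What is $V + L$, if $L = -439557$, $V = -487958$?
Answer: $-927515$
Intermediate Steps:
$V + L = -487958 - 439557 = -927515$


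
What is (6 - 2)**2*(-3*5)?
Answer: -240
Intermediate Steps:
(6 - 2)**2*(-3*5) = 4**2*(-15) = 16*(-15) = -240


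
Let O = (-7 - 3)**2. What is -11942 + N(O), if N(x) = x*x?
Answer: -1942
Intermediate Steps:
O = 100 (O = (-10)**2 = 100)
N(x) = x**2
-11942 + N(O) = -11942 + 100**2 = -11942 + 10000 = -1942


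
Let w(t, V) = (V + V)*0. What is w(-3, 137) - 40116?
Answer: -40116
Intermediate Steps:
w(t, V) = 0 (w(t, V) = (2*V)*0 = 0)
w(-3, 137) - 40116 = 0 - 40116 = -40116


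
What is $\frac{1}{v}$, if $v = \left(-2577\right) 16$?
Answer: $- \frac{1}{41232} \approx -2.4253 \cdot 10^{-5}$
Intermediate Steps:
$v = -41232$
$\frac{1}{v} = \frac{1}{-41232} = - \frac{1}{41232}$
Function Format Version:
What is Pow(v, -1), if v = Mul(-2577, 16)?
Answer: Rational(-1, 41232) ≈ -2.4253e-5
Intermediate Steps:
v = -41232
Pow(v, -1) = Pow(-41232, -1) = Rational(-1, 41232)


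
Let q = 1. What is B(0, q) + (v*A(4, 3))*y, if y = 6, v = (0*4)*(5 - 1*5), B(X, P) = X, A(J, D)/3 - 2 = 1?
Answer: 0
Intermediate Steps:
A(J, D) = 9 (A(J, D) = 6 + 3*1 = 6 + 3 = 9)
v = 0 (v = 0*(5 - 5) = 0*0 = 0)
B(0, q) + (v*A(4, 3))*y = 0 + (0*9)*6 = 0 + 0*6 = 0 + 0 = 0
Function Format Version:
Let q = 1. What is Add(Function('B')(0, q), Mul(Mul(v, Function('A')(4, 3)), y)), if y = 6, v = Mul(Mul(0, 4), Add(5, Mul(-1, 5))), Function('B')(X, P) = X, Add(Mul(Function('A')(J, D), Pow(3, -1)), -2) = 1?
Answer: 0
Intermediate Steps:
Function('A')(J, D) = 9 (Function('A')(J, D) = Add(6, Mul(3, 1)) = Add(6, 3) = 9)
v = 0 (v = Mul(0, Add(5, -5)) = Mul(0, 0) = 0)
Add(Function('B')(0, q), Mul(Mul(v, Function('A')(4, 3)), y)) = Add(0, Mul(Mul(0, 9), 6)) = Add(0, Mul(0, 6)) = Add(0, 0) = 0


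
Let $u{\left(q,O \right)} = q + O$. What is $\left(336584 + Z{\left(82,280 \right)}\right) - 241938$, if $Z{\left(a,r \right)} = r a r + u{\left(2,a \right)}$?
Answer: $6523530$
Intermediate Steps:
$u{\left(q,O \right)} = O + q$
$Z{\left(a,r \right)} = 2 + a + a r^{2}$ ($Z{\left(a,r \right)} = r a r + \left(a + 2\right) = a r r + \left(2 + a\right) = a r^{2} + \left(2 + a\right) = 2 + a + a r^{2}$)
$\left(336584 + Z{\left(82,280 \right)}\right) - 241938 = \left(336584 + \left(2 + 82 + 82 \cdot 280^{2}\right)\right) - 241938 = \left(336584 + \left(2 + 82 + 82 \cdot 78400\right)\right) - 241938 = \left(336584 + \left(2 + 82 + 6428800\right)\right) - 241938 = \left(336584 + 6428884\right) - 241938 = 6765468 - 241938 = 6523530$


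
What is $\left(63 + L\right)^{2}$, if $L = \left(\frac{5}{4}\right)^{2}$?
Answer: $\frac{1067089}{256} \approx 4168.3$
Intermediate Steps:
$L = \frac{25}{16}$ ($L = \left(5 \cdot \frac{1}{4}\right)^{2} = \left(\frac{5}{4}\right)^{2} = \frac{25}{16} \approx 1.5625$)
$\left(63 + L\right)^{2} = \left(63 + \frac{25}{16}\right)^{2} = \left(\frac{1033}{16}\right)^{2} = \frac{1067089}{256}$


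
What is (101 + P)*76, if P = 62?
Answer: 12388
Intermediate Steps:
(101 + P)*76 = (101 + 62)*76 = 163*76 = 12388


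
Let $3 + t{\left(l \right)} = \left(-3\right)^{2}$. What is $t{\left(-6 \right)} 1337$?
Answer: $8022$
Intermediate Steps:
$t{\left(l \right)} = 6$ ($t{\left(l \right)} = -3 + \left(-3\right)^{2} = -3 + 9 = 6$)
$t{\left(-6 \right)} 1337 = 6 \cdot 1337 = 8022$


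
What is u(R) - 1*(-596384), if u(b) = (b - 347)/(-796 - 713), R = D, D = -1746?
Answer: 899945549/1509 ≈ 5.9639e+5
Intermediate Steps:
R = -1746
u(b) = 347/1509 - b/1509 (u(b) = (-347 + b)/(-1509) = (-347 + b)*(-1/1509) = 347/1509 - b/1509)
u(R) - 1*(-596384) = (347/1509 - 1/1509*(-1746)) - 1*(-596384) = (347/1509 + 582/503) + 596384 = 2093/1509 + 596384 = 899945549/1509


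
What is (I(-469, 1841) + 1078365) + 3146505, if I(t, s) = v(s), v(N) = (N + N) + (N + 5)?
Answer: 4230398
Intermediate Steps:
v(N) = 5 + 3*N (v(N) = 2*N + (5 + N) = 5 + 3*N)
I(t, s) = 5 + 3*s
(I(-469, 1841) + 1078365) + 3146505 = ((5 + 3*1841) + 1078365) + 3146505 = ((5 + 5523) + 1078365) + 3146505 = (5528 + 1078365) + 3146505 = 1083893 + 3146505 = 4230398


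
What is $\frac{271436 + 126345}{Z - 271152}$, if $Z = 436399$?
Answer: $\frac{397781}{165247} \approx 2.4072$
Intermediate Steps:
$\frac{271436 + 126345}{Z - 271152} = \frac{271436 + 126345}{436399 - 271152} = \frac{397781}{165247}$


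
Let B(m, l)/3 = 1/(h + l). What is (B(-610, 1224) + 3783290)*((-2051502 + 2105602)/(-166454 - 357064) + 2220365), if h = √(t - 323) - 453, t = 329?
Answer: 87138227558823904285537/10373247411 - 116240098997*√6/10373247411 ≈ 8.4003e+12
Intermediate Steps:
h = -453 + √6 (h = √(329 - 323) - 453 = √6 - 453 = -453 + √6 ≈ -450.55)
B(m, l) = 3/(-453 + l + √6) (B(m, l) = 3/((-453 + √6) + l) = 3/(-453 + l + √6))
(B(-610, 1224) + 3783290)*((-2051502 + 2105602)/(-166454 - 357064) + 2220365) = (3/(-453 + 1224 + √6) + 3783290)*((-2051502 + 2105602)/(-166454 - 357064) + 2220365) = (3/(771 + √6) + 3783290)*(54100/(-523518) + 2220365) = (3783290 + 3/(771 + √6))*(54100*(-1/523518) + 2220365) = (3783290 + 3/(771 + √6))*(-27050/261759 + 2220365) = (3783290 + 3/(771 + √6))*(581200494985/261759) = 2198850020671800650/261759 + 581200494985/(87253*(771 + √6))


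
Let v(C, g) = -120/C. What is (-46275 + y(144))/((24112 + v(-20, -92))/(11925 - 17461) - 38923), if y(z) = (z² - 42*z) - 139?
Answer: 87817568/107750923 ≈ 0.81501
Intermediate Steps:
y(z) = -139 + z² - 42*z
(-46275 + y(144))/((24112 + v(-20, -92))/(11925 - 17461) - 38923) = (-46275 + (-139 + 144² - 42*144))/((24112 - 120/(-20))/(11925 - 17461) - 38923) = (-46275 + (-139 + 20736 - 6048))/((24112 - 120*(-1/20))/(-5536) - 38923) = (-46275 + 14549)/((24112 + 6)*(-1/5536) - 38923) = -31726/(24118*(-1/5536) - 38923) = -31726/(-12059/2768 - 38923) = -31726/(-107750923/2768) = -31726*(-2768/107750923) = 87817568/107750923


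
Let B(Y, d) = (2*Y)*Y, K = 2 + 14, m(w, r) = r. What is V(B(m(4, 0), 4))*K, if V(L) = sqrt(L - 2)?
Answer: 16*I*sqrt(2) ≈ 22.627*I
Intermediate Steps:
K = 16
B(Y, d) = 2*Y**2
V(L) = sqrt(-2 + L)
V(B(m(4, 0), 4))*K = sqrt(-2 + 2*0**2)*16 = sqrt(-2 + 2*0)*16 = sqrt(-2 + 0)*16 = sqrt(-2)*16 = (I*sqrt(2))*16 = 16*I*sqrt(2)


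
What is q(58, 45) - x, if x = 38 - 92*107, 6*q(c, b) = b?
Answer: 19627/2 ≈ 9813.5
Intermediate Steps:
q(c, b) = b/6
x = -9806 (x = 38 - 9844 = -9806)
q(58, 45) - x = (⅙)*45 - 1*(-9806) = 15/2 + 9806 = 19627/2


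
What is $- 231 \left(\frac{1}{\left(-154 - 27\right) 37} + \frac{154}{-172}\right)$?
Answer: $\frac{119139405}{575942} \approx 206.86$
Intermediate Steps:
$- 231 \left(\frac{1}{\left(-154 - 27\right) 37} + \frac{154}{-172}\right) = - 231 \left(\frac{1}{-181} \cdot \frac{1}{37} + 154 \left(- \frac{1}{172}\right)\right) = - 231 \left(\left(- \frac{1}{181}\right) \frac{1}{37} - \frac{77}{86}\right) = - 231 \left(- \frac{1}{6697} - \frac{77}{86}\right) = \left(-231\right) \left(- \frac{515755}{575942}\right) = \frac{119139405}{575942}$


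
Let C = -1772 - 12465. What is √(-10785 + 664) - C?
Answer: 14237 + I*√10121 ≈ 14237.0 + 100.6*I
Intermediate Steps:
C = -14237
√(-10785 + 664) - C = √(-10785 + 664) - 1*(-14237) = √(-10121) + 14237 = I*√10121 + 14237 = 14237 + I*√10121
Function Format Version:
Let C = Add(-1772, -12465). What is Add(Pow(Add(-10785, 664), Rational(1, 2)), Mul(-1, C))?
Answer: Add(14237, Mul(I, Pow(10121, Rational(1, 2)))) ≈ Add(14237., Mul(100.60, I))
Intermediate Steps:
C = -14237
Add(Pow(Add(-10785, 664), Rational(1, 2)), Mul(-1, C)) = Add(Pow(Add(-10785, 664), Rational(1, 2)), Mul(-1, -14237)) = Add(Pow(-10121, Rational(1, 2)), 14237) = Add(Mul(I, Pow(10121, Rational(1, 2))), 14237) = Add(14237, Mul(I, Pow(10121, Rational(1, 2))))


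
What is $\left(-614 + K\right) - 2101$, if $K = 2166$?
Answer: $-549$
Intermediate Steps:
$\left(-614 + K\right) - 2101 = \left(-614 + 2166\right) - 2101 = 1552 - 2101 = -549$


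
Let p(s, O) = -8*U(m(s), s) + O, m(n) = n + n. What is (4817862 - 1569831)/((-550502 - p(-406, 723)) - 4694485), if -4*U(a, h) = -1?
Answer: -3248031/5245708 ≈ -0.61918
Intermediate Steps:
m(n) = 2*n
U(a, h) = ¼ (U(a, h) = -¼*(-1) = ¼)
p(s, O) = -2 + O (p(s, O) = -8*¼ + O = -2 + O)
(4817862 - 1569831)/((-550502 - p(-406, 723)) - 4694485) = (4817862 - 1569831)/((-550502 - (-2 + 723)) - 4694485) = 3248031/((-550502 - 1*721) - 4694485) = 3248031/((-550502 - 721) - 4694485) = 3248031/(-551223 - 4694485) = 3248031/(-5245708) = 3248031*(-1/5245708) = -3248031/5245708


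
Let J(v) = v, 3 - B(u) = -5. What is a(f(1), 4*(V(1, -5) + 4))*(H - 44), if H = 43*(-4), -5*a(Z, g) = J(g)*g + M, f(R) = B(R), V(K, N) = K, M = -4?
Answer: 85536/5 ≈ 17107.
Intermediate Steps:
B(u) = 8 (B(u) = 3 - 1*(-5) = 3 + 5 = 8)
f(R) = 8
a(Z, g) = 4/5 - g**2/5 (a(Z, g) = -(g*g - 4)/5 = -(g**2 - 4)/5 = -(-4 + g**2)/5 = 4/5 - g**2/5)
H = -172
a(f(1), 4*(V(1, -5) + 4))*(H - 44) = (4/5 - 16*(1 + 4)**2/5)*(-172 - 44) = (4/5 - (4*5)**2/5)*(-216) = (4/5 - 1/5*20**2)*(-216) = (4/5 - 1/5*400)*(-216) = (4/5 - 80)*(-216) = -396/5*(-216) = 85536/5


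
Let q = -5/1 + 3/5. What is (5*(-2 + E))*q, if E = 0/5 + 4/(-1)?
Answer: 132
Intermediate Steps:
E = -4 (E = 0*(1/5) + 4*(-1) = 0 - 4 = -4)
q = -22/5 (q = -5*1 + 3*(1/5) = -5 + 3/5 = -22/5 ≈ -4.4000)
(5*(-2 + E))*q = (5*(-2 - 4))*(-22/5) = (5*(-6))*(-22/5) = -30*(-22/5) = 132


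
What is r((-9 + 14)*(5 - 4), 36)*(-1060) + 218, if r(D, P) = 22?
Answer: -23102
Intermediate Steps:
r((-9 + 14)*(5 - 4), 36)*(-1060) + 218 = 22*(-1060) + 218 = -23320 + 218 = -23102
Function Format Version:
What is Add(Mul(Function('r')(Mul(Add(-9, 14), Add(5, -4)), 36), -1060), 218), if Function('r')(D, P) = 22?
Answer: -23102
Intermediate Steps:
Add(Mul(Function('r')(Mul(Add(-9, 14), Add(5, -4)), 36), -1060), 218) = Add(Mul(22, -1060), 218) = Add(-23320, 218) = -23102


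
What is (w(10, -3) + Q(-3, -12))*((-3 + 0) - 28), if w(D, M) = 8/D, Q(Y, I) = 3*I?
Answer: 5456/5 ≈ 1091.2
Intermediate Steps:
(w(10, -3) + Q(-3, -12))*((-3 + 0) - 28) = (8/10 + 3*(-12))*((-3 + 0) - 28) = (8*(⅒) - 36)*(-3 - 28) = (⅘ - 36)*(-31) = -176/5*(-31) = 5456/5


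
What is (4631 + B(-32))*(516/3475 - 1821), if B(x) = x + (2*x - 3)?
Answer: -28676044188/3475 ≈ -8.2521e+6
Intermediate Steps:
B(x) = -3 + 3*x (B(x) = x + (-3 + 2*x) = -3 + 3*x)
(4631 + B(-32))*(516/3475 - 1821) = (4631 + (-3 + 3*(-32)))*(516/3475 - 1821) = (4631 + (-3 - 96))*(516*(1/3475) - 1821) = (4631 - 99)*(516/3475 - 1821) = 4532*(-6327459/3475) = -28676044188/3475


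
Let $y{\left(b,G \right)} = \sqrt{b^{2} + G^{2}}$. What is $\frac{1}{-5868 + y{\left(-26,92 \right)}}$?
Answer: $- \frac{1467}{8606071} - \frac{\sqrt{2285}}{17212142} \approx -0.00017324$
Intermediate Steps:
$y{\left(b,G \right)} = \sqrt{G^{2} + b^{2}}$
$\frac{1}{-5868 + y{\left(-26,92 \right)}} = \frac{1}{-5868 + \sqrt{92^{2} + \left(-26\right)^{2}}} = \frac{1}{-5868 + \sqrt{8464 + 676}} = \frac{1}{-5868 + \sqrt{9140}} = \frac{1}{-5868 + 2 \sqrt{2285}}$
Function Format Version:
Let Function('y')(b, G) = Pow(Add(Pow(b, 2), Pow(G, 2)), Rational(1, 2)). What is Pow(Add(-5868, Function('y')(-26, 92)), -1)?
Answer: Add(Rational(-1467, 8606071), Mul(Rational(-1, 17212142), Pow(2285, Rational(1, 2)))) ≈ -0.00017324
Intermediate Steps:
Function('y')(b, G) = Pow(Add(Pow(G, 2), Pow(b, 2)), Rational(1, 2))
Pow(Add(-5868, Function('y')(-26, 92)), -1) = Pow(Add(-5868, Pow(Add(Pow(92, 2), Pow(-26, 2)), Rational(1, 2))), -1) = Pow(Add(-5868, Pow(Add(8464, 676), Rational(1, 2))), -1) = Pow(Add(-5868, Pow(9140, Rational(1, 2))), -1) = Pow(Add(-5868, Mul(2, Pow(2285, Rational(1, 2)))), -1)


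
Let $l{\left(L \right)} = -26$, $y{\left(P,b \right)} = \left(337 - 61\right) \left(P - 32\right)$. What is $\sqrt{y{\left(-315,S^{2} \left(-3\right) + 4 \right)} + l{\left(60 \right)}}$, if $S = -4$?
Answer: $i \sqrt{95798} \approx 309.51 i$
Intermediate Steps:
$y{\left(P,b \right)} = -8832 + 276 P$ ($y{\left(P,b \right)} = 276 \left(-32 + P\right) = -8832 + 276 P$)
$\sqrt{y{\left(-315,S^{2} \left(-3\right) + 4 \right)} + l{\left(60 \right)}} = \sqrt{\left(-8832 + 276 \left(-315\right)\right) - 26} = \sqrt{\left(-8832 - 86940\right) - 26} = \sqrt{-95772 - 26} = \sqrt{-95798} = i \sqrt{95798}$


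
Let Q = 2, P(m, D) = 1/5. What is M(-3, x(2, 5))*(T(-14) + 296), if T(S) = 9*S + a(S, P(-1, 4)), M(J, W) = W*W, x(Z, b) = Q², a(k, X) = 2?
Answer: 2752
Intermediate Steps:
P(m, D) = ⅕
x(Z, b) = 4 (x(Z, b) = 2² = 4)
M(J, W) = W²
T(S) = 2 + 9*S (T(S) = 9*S + 2 = 2 + 9*S)
M(-3, x(2, 5))*(T(-14) + 296) = 4²*((2 + 9*(-14)) + 296) = 16*((2 - 126) + 296) = 16*(-124 + 296) = 16*172 = 2752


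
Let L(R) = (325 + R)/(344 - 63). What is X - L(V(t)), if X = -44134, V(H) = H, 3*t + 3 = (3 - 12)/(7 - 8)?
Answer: -12401981/281 ≈ -44135.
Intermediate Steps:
t = 2 (t = -1 + ((3 - 12)/(7 - 8))/3 = -1 + (-9/(-1))/3 = -1 + (-9*(-1))/3 = -1 + (⅓)*9 = -1 + 3 = 2)
L(R) = 325/281 + R/281 (L(R) = (325 + R)/281 = (325 + R)*(1/281) = 325/281 + R/281)
X - L(V(t)) = -44134 - (325/281 + (1/281)*2) = -44134 - (325/281 + 2/281) = -44134 - 1*327/281 = -44134 - 327/281 = -12401981/281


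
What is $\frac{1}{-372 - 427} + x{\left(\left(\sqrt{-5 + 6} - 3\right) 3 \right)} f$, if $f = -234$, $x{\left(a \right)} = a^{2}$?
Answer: $- \frac{6730777}{799} \approx -8424.0$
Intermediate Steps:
$\frac{1}{-372 - 427} + x{\left(\left(\sqrt{-5 + 6} - 3\right) 3 \right)} f = \frac{1}{-372 - 427} + \left(\left(\sqrt{-5 + 6} - 3\right) 3\right)^{2} \left(-234\right) = \frac{1}{-799} + \left(\left(\sqrt{1} - 3\right) 3\right)^{2} \left(-234\right) = - \frac{1}{799} + \left(\left(1 - 3\right) 3\right)^{2} \left(-234\right) = - \frac{1}{799} + \left(\left(-2\right) 3\right)^{2} \left(-234\right) = - \frac{1}{799} + \left(-6\right)^{2} \left(-234\right) = - \frac{1}{799} + 36 \left(-234\right) = - \frac{1}{799} - 8424 = - \frac{6730777}{799}$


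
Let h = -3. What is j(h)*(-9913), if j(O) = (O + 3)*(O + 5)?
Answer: 0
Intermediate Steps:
j(O) = (3 + O)*(5 + O)
j(h)*(-9913) = (15 + (-3)**2 + 8*(-3))*(-9913) = (15 + 9 - 24)*(-9913) = 0*(-9913) = 0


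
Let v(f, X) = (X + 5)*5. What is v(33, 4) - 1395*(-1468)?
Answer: 2047905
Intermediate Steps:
v(f, X) = 25 + 5*X (v(f, X) = (5 + X)*5 = 25 + 5*X)
v(33, 4) - 1395*(-1468) = (25 + 5*4) - 1395*(-1468) = (25 + 20) + 2047860 = 45 + 2047860 = 2047905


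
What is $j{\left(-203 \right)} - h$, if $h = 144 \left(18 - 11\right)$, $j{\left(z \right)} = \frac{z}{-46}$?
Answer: $- \frac{46165}{46} \approx -1003.6$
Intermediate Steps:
$j{\left(z \right)} = - \frac{z}{46}$ ($j{\left(z \right)} = z \left(- \frac{1}{46}\right) = - \frac{z}{46}$)
$h = 1008$ ($h = 144 \left(18 - 11\right) = 144 \cdot 7 = 1008$)
$j{\left(-203 \right)} - h = \left(- \frac{1}{46}\right) \left(-203\right) - 1008 = \frac{203}{46} - 1008 = - \frac{46165}{46}$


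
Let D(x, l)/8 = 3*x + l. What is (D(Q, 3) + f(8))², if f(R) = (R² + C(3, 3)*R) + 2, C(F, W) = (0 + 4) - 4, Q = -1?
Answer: 4356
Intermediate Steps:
D(x, l) = 8*l + 24*x (D(x, l) = 8*(3*x + l) = 8*(l + 3*x) = 8*l + 24*x)
C(F, W) = 0 (C(F, W) = 4 - 4 = 0)
f(R) = 2 + R² (f(R) = (R² + 0*R) + 2 = (R² + 0) + 2 = R² + 2 = 2 + R²)
(D(Q, 3) + f(8))² = ((8*3 + 24*(-1)) + (2 + 8²))² = ((24 - 24) + (2 + 64))² = (0 + 66)² = 66² = 4356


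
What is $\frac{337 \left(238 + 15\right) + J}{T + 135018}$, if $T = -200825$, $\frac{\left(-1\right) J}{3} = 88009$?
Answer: $\frac{25538}{9401} \approx 2.7165$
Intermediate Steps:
$J = -264027$ ($J = \left(-3\right) 88009 = -264027$)
$\frac{337 \left(238 + 15\right) + J}{T + 135018} = \frac{337 \left(238 + 15\right) - 264027}{-200825 + 135018} = \frac{337 \cdot 253 - 264027}{-65807} = \left(85261 - 264027\right) \left(- \frac{1}{65807}\right) = \left(-178766\right) \left(- \frac{1}{65807}\right) = \frac{25538}{9401}$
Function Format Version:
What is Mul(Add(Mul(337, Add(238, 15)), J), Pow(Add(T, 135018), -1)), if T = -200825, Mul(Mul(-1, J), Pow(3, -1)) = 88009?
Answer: Rational(25538, 9401) ≈ 2.7165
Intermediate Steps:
J = -264027 (J = Mul(-3, 88009) = -264027)
Mul(Add(Mul(337, Add(238, 15)), J), Pow(Add(T, 135018), -1)) = Mul(Add(Mul(337, Add(238, 15)), -264027), Pow(Add(-200825, 135018), -1)) = Mul(Add(Mul(337, 253), -264027), Pow(-65807, -1)) = Mul(Add(85261, -264027), Rational(-1, 65807)) = Mul(-178766, Rational(-1, 65807)) = Rational(25538, 9401)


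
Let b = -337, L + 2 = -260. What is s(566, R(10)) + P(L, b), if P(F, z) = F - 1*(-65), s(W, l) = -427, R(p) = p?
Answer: -624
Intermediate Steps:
L = -262 (L = -2 - 260 = -262)
P(F, z) = 65 + F (P(F, z) = F + 65 = 65 + F)
s(566, R(10)) + P(L, b) = -427 + (65 - 262) = -427 - 197 = -624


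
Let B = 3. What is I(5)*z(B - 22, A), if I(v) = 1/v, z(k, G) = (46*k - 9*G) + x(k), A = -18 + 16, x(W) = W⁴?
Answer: 25893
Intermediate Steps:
A = -2
z(k, G) = k⁴ - 9*G + 46*k (z(k, G) = (46*k - 9*G) + k⁴ = (-9*G + 46*k) + k⁴ = k⁴ - 9*G + 46*k)
I(5)*z(B - 22, A) = ((3 - 22)⁴ - 9*(-2) + 46*(3 - 22))/5 = ((-19)⁴ + 18 + 46*(-19))/5 = (130321 + 18 - 874)/5 = (⅕)*129465 = 25893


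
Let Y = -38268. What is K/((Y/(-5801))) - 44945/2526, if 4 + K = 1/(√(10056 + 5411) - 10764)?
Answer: -17170348001906185/933205445761806 - 5801*√15467/4433280027372 ≈ -18.399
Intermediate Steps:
K = -4 + 1/(-10764 + √15467) (K = -4 + 1/(√(10056 + 5411) - 10764) = -4 + 1/(√15467 - 10764) = -4 + 1/(-10764 + √15467) ≈ -4.0001)
K/((Y/(-5801))) - 44945/2526 = (-463403680/115848229 - √15467/115848229)/((-38268/(-5801))) - 44945/2526 = (-463403680/115848229 - √15467/115848229)/((-38268*(-1/5801))) - 44945*1/2526 = (-463403680/115848229 - √15467/115848229)/(38268/5801) - 44945/2526 = (-463403680/115848229 - √15467/115848229)*(5801/38268) - 44945/2526 = (-672051186920/1108320006843 - 5801*√15467/4433280027372) - 44945/2526 = -17170348001906185/933205445761806 - 5801*√15467/4433280027372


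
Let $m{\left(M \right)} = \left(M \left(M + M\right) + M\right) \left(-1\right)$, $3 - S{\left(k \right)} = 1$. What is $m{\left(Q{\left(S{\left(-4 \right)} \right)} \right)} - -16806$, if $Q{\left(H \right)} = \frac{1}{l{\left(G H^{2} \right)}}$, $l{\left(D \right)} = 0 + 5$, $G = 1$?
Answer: $\frac{420143}{25} \approx 16806.0$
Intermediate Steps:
$S{\left(k \right)} = 2$ ($S{\left(k \right)} = 3 - 1 = 2$)
$l{\left(D \right)} = 5$
$Q{\left(H \right)} = \frac{1}{5}$
$m{\left(M \right)} = - M - 2 M^{2}$ ($m{\left(M \right)} = \left(M 2 M + M\right) \left(-1\right) = \left(2 M^{2} + M\right) \left(-1\right) = \left(M + 2 M^{2}\right) \left(-1\right) = - M - 2 M^{2}$)
$m{\left(Q{\left(S{\left(-4 \right)} \right)} \right)} - -16806 = \left(-1\right) \frac{1}{5} \left(1 + 2 \cdot \frac{1}{5}\right) - -16806 = \left(-1\right) \frac{1}{5} \left(1 + \frac{2}{5}\right) + 16806 = \left(-1\right) \frac{1}{5} \cdot \frac{7}{5} + 16806 = - \frac{7}{25} + 16806 = \frac{420143}{25}$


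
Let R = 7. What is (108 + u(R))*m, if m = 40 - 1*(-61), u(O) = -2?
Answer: 10706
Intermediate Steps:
m = 101 (m = 40 + 61 = 101)
(108 + u(R))*m = (108 - 2)*101 = 106*101 = 10706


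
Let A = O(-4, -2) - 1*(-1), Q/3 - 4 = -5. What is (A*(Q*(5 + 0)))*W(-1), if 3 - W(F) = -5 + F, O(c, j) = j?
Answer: 135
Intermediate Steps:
W(F) = 8 - F (W(F) = 3 - (-5 + F) = 3 + (5 - F) = 8 - F)
Q = -3 (Q = 12 + 3*(-5) = 12 - 15 = -3)
A = -1 (A = -2 - 1*(-1) = -2 + 1 = -1)
(A*(Q*(5 + 0)))*W(-1) = (-(-3)*(5 + 0))*(8 - 1*(-1)) = (-(-3)*5)*(8 + 1) = -1*(-15)*9 = 15*9 = 135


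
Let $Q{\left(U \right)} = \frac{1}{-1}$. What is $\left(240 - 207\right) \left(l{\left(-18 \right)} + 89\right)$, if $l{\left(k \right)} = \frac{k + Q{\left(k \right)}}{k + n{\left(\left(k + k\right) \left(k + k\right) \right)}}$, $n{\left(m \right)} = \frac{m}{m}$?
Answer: $\frac{50556}{17} \approx 2973.9$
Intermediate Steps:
$Q{\left(U \right)} = -1$
$n{\left(m \right)} = 1$
$l{\left(k \right)} = \frac{-1 + k}{1 + k}$ ($l{\left(k \right)} = \frac{k - 1}{k + 1} = \frac{-1 + k}{1 + k}$)
$\left(240 - 207\right) \left(l{\left(-18 \right)} + 89\right) = \left(240 - 207\right) \left(\frac{-1 - 18}{1 - 18} + 89\right) = 33 \left(\frac{1}{-17} \left(-19\right) + 89\right) = 33 \left(\left(- \frac{1}{17}\right) \left(-19\right) + 89\right) = 33 \left(\frac{19}{17} + 89\right) = 33 \cdot \frac{1532}{17} = \frac{50556}{17}$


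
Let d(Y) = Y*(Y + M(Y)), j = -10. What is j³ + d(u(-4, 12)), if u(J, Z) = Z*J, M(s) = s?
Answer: 3608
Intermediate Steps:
u(J, Z) = J*Z
d(Y) = 2*Y² (d(Y) = Y*(Y + Y) = Y*(2*Y) = 2*Y²)
j³ + d(u(-4, 12)) = (-10)³ + 2*(-4*12)² = -1000 + 2*(-48)² = -1000 + 2*2304 = -1000 + 4608 = 3608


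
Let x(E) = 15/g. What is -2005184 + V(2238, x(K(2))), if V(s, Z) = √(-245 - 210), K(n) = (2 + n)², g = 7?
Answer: -2005184 + I*√455 ≈ -2.0052e+6 + 21.331*I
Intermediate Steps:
x(E) = 15/7
V(s, Z) = I*√455 (V(s, Z) = √(-455) = I*√455)
-2005184 + V(2238, x(K(2))) = -2005184 + I*√455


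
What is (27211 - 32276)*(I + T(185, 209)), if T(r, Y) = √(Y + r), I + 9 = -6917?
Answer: 35080190 - 5065*√394 ≈ 3.4980e+7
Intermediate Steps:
I = -6926 (I = -9 - 6917 = -6926)
(27211 - 32276)*(I + T(185, 209)) = (27211 - 32276)*(-6926 + √(209 + 185)) = -5065*(-6926 + √394) = 35080190 - 5065*√394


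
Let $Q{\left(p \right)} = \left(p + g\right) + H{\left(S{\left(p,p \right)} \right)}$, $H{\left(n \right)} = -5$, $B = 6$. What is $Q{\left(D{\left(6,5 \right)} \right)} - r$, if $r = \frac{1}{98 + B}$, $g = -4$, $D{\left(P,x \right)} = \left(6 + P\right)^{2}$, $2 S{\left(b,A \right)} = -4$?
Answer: $\frac{14039}{104} \approx 134.99$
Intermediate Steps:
$S{\left(b,A \right)} = -2$ ($S{\left(b,A \right)} = \frac{1}{2} \left(-4\right) = -2$)
$Q{\left(p \right)} = -9 + p$ ($Q{\left(p \right)} = \left(p - 4\right) - 5 = \left(-4 + p\right) - 5 = -9 + p$)
$r = \frac{1}{104}$ ($r = \frac{1}{98 + 6} = \frac{1}{104} \approx 0.0096154$)
$Q{\left(D{\left(6,5 \right)} \right)} - r = \left(-9 + \left(6 + 6\right)^{2}\right) - \frac{1}{104} = \left(-9 + 12^{2}\right) - \frac{1}{104} = \left(-9 + 144\right) - \frac{1}{104} = 135 - \frac{1}{104} = \frac{14039}{104}$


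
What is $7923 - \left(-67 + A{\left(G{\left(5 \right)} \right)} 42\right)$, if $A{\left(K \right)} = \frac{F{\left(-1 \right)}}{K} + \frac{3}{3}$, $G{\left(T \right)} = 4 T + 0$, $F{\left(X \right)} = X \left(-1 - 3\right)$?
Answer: $\frac{39698}{5} \approx 7939.6$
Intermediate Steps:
$F{\left(X \right)} = - 4 X$ ($F{\left(X \right)} = X \left(-4\right) = - 4 X$)
$G{\left(T \right)} = 4 T$
$A{\left(K \right)} = 1 + \frac{4}{K}$ ($A{\left(K \right)} = \frac{\left(-4\right) \left(-1\right)}{K} + \frac{3}{3} = \frac{4}{K} + 3 \cdot \frac{1}{3} = \frac{4}{K} + 1 = 1 + \frac{4}{K}$)
$7923 - \left(-67 + A{\left(G{\left(5 \right)} \right)} 42\right) = 7923 - \left(-67 + \frac{4 + 4 \cdot 5}{4 \cdot 5} \cdot 42\right) = 7923 - \left(-67 + \frac{4 + 20}{20} \cdot 42\right) = 7923 - \left(-67 + \frac{1}{20} \cdot 24 \cdot 42\right) = 7923 - \left(-67 + \frac{6}{5} \cdot 42\right) = 7923 - \left(-67 + \frac{252}{5}\right) = 7923 - - \frac{83}{5} = 7923 + \frac{83}{5} = \frac{39698}{5}$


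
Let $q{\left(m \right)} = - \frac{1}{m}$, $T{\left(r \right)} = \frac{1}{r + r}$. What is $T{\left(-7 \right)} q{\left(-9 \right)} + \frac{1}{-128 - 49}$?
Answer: $- \frac{101}{7434} \approx -0.013586$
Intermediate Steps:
$T{\left(r \right)} = \frac{1}{2 r}$
$T{\left(-7 \right)} q{\left(-9 \right)} + \frac{1}{-128 - 49} = \frac{1}{2 \left(-7\right)} \left(- \frac{1}{-9}\right) + \frac{1}{-128 - 49} = \frac{1}{2} \left(- \frac{1}{7}\right) \left(\left(-1\right) \left(- \frac{1}{9}\right)\right) + \frac{1}{-177} = \left(- \frac{1}{14}\right) \frac{1}{9} - \frac{1}{177} = - \frac{1}{126} - \frac{1}{177} = - \frac{101}{7434}$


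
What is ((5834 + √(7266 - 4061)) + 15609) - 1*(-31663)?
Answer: 53106 + √3205 ≈ 53163.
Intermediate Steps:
((5834 + √(7266 - 4061)) + 15609) - 1*(-31663) = ((5834 + √3205) + 15609) + 31663 = (21443 + √3205) + 31663 = 53106 + √3205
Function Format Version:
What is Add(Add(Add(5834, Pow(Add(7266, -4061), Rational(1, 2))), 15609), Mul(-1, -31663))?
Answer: Add(53106, Pow(3205, Rational(1, 2))) ≈ 53163.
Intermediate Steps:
Add(Add(Add(5834, Pow(Add(7266, -4061), Rational(1, 2))), 15609), Mul(-1, -31663)) = Add(Add(Add(5834, Pow(3205, Rational(1, 2))), 15609), 31663) = Add(Add(21443, Pow(3205, Rational(1, 2))), 31663) = Add(53106, Pow(3205, Rational(1, 2)))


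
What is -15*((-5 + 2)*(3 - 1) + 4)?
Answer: 30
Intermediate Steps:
-15*((-5 + 2)*(3 - 1) + 4) = -15*(-3*2 + 4) = -15*(-6 + 4) = -15*(-2) = 30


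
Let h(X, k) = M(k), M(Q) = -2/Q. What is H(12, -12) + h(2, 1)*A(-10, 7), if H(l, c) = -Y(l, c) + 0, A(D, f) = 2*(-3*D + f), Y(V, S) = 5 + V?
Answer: -165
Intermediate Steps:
A(D, f) = -6*D + 2*f (A(D, f) = 2*(f - 3*D) = -6*D + 2*f)
h(X, k) = -2/k
H(l, c) = -5 - l (H(l, c) = -(5 + l) + 0 = (-5 - l) + 0 = -5 - l)
H(12, -12) + h(2, 1)*A(-10, 7) = (-5 - 1*12) + (-2/1)*(-6*(-10) + 2*7) = (-5 - 12) + (-2*1)*(60 + 14) = -17 - 2*74 = -17 - 148 = -165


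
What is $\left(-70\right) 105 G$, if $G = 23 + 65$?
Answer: $-646800$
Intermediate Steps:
$G = 88$
$\left(-70\right) 105 G = \left(-70\right) 105 \cdot 88 = \left(-7350\right) 88 = -646800$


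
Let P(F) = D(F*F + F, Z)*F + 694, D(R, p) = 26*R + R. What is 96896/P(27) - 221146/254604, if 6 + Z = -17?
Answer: -24340558561/35123767518 ≈ -0.69299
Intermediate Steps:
Z = -23 (Z = -6 - 17 = -23)
D(R, p) = 27*R
P(F) = 694 + F*(27*F + 27*F²) (P(F) = (27*(F*F + F))*F + 694 = (27*(F² + F))*F + 694 = (27*(F + F²))*F + 694 = (27*F + 27*F²)*F + 694 = F*(27*F + 27*F²) + 694 = 694 + F*(27*F + 27*F²))
96896/P(27) - 221146/254604 = 96896/(694 + 27*27²*(1 + 27)) - 221146/254604 = 96896/(694 + 27*729*28) - 221146*1/254604 = 96896/(694 + 551124) - 110573/127302 = 96896/551818 - 110573/127302 = 96896*(1/551818) - 110573/127302 = 48448/275909 - 110573/127302 = -24340558561/35123767518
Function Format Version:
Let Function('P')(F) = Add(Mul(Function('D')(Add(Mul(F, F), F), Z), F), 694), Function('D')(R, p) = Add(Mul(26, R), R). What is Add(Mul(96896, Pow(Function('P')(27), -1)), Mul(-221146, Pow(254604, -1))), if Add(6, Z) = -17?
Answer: Rational(-24340558561, 35123767518) ≈ -0.69299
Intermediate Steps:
Z = -23 (Z = Add(-6, -17) = -23)
Function('D')(R, p) = Mul(27, R)
Function('P')(F) = Add(694, Mul(F, Add(Mul(27, F), Mul(27, Pow(F, 2))))) (Function('P')(F) = Add(Mul(Mul(27, Add(Mul(F, F), F)), F), 694) = Add(Mul(Mul(27, Add(Pow(F, 2), F)), F), 694) = Add(Mul(Mul(27, Add(F, Pow(F, 2))), F), 694) = Add(Mul(Add(Mul(27, F), Mul(27, Pow(F, 2))), F), 694) = Add(Mul(F, Add(Mul(27, F), Mul(27, Pow(F, 2)))), 694) = Add(694, Mul(F, Add(Mul(27, F), Mul(27, Pow(F, 2))))))
Add(Mul(96896, Pow(Function('P')(27), -1)), Mul(-221146, Pow(254604, -1))) = Add(Mul(96896, Pow(Add(694, Mul(27, Pow(27, 2), Add(1, 27))), -1)), Mul(-221146, Pow(254604, -1))) = Add(Mul(96896, Pow(Add(694, Mul(27, 729, 28)), -1)), Mul(-221146, Rational(1, 254604))) = Add(Mul(96896, Pow(Add(694, 551124), -1)), Rational(-110573, 127302)) = Add(Mul(96896, Pow(551818, -1)), Rational(-110573, 127302)) = Add(Mul(96896, Rational(1, 551818)), Rational(-110573, 127302)) = Add(Rational(48448, 275909), Rational(-110573, 127302)) = Rational(-24340558561, 35123767518)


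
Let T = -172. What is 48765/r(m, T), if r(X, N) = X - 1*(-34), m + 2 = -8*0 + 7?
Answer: 16255/13 ≈ 1250.4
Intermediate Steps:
m = 5 (m = -2 + (-8*0 + 7) = -2 + (0 + 7) = -2 + 7 = 5)
r(X, N) = 34 + X (r(X, N) = X + 34 = 34 + X)
48765/r(m, T) = 48765/(34 + 5) = 48765/39 = 48765*(1/39) = 16255/13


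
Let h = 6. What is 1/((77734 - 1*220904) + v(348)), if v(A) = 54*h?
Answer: -1/142846 ≈ -7.0005e-6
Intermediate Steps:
v(A) = 324 (v(A) = 54*6 = 324)
1/((77734 - 1*220904) + v(348)) = 1/((77734 - 1*220904) + 324) = 1/((77734 - 220904) + 324) = 1/(-143170 + 324) = 1/(-142846) = -1/142846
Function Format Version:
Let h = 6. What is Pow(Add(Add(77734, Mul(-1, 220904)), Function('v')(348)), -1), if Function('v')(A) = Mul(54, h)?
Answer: Rational(-1, 142846) ≈ -7.0005e-6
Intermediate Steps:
Function('v')(A) = 324 (Function('v')(A) = Mul(54, 6) = 324)
Pow(Add(Add(77734, Mul(-1, 220904)), Function('v')(348)), -1) = Pow(Add(Add(77734, Mul(-1, 220904)), 324), -1) = Pow(Add(Add(77734, -220904), 324), -1) = Pow(Add(-143170, 324), -1) = Pow(-142846, -1) = Rational(-1, 142846)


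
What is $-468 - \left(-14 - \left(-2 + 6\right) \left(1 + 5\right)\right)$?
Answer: $-430$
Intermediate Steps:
$-468 - \left(-14 - \left(-2 + 6\right) \left(1 + 5\right)\right) = -468 + \left(4 \cdot 6 + 14\right) = -468 + \left(24 + 14\right) = -468 + 38 = -430$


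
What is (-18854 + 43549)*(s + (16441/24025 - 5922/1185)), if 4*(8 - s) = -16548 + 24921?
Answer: -78351082976661/1518380 ≈ -5.1602e+7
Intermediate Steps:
s = -8341/4 (s = 8 - (-16548 + 24921)/4 = 8 - ¼*8373 = 8 - 8373/4 = -8341/4 ≈ -2085.3)
(-18854 + 43549)*(s + (16441/24025 - 5922/1185)) = (-18854 + 43549)*(-8341/4 + (16441/24025 - 5922/1185)) = 24695*(-8341/4 + (16441*(1/24025) - 5922*1/1185)) = 24695*(-8341/4 + (16441/24025 - 1974/395)) = 24695*(-8341/4 - 8186231/1897975) = 24695*(-15863754399/7591900) = -78351082976661/1518380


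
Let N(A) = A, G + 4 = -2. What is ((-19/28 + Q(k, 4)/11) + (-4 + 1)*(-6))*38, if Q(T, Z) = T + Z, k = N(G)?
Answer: 100301/154 ≈ 651.30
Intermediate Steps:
G = -6 (G = -4 - 2 = -6)
k = -6
((-19/28 + Q(k, 4)/11) + (-4 + 1)*(-6))*38 = ((-19/28 + (-6 + 4)/11) + (-4 + 1)*(-6))*38 = ((-19*1/28 - 2*1/11) - 3*(-6))*38 = ((-19/28 - 2/11) + 18)*38 = (-265/308 + 18)*38 = (5279/308)*38 = 100301/154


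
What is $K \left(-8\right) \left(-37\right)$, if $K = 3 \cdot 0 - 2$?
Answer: $-592$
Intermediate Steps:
$K = -2$ ($K = 0 - 2 = -2$)
$K \left(-8\right) \left(-37\right) = \left(-2\right) \left(-8\right) \left(-37\right) = 16 \left(-37\right) = -592$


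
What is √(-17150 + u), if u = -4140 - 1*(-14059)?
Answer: I*√7231 ≈ 85.035*I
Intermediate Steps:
u = 9919 (u = -4140 + 14059 = 9919)
√(-17150 + u) = √(-17150 + 9919) = √(-7231) = I*√7231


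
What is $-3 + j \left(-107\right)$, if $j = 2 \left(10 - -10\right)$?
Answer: $-4283$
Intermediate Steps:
$j = 40$ ($j = 2 \left(10 + 10\right) = 2 \cdot 20 = 40$)
$-3 + j \left(-107\right) = -3 + 40 \left(-107\right) = -3 - 4280 = -4283$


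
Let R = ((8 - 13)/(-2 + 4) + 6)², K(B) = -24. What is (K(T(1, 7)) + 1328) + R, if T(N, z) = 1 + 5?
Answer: 5265/4 ≈ 1316.3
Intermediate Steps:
T(N, z) = 6
R = 49/4 (R = (-5/2 + 6)² = (7/2)² = 49/4 ≈ 12.250)
(K(T(1, 7)) + 1328) + R = (-24 + 1328) + 49/4 = 1304 + 49/4 = 5265/4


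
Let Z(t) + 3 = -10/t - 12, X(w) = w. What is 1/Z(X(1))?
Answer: -1/25 ≈ -0.040000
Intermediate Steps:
Z(t) = -15 - 10/t (Z(t) = -3 + (-10/t - 12) = -3 + (-12 - 10/t) = -15 - 10/t)
1/Z(X(1)) = 1/(-15 - 10/1) = 1/(-15 - 10*1) = 1/(-15 - 10) = 1/(-25) = -1/25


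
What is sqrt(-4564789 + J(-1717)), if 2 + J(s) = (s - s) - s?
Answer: I*sqrt(4563074) ≈ 2136.1*I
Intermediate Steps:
J(s) = -2 - s (J(s) = -2 + ((s - s) - s) = -2 + (0 - s) = -2 - s)
sqrt(-4564789 + J(-1717)) = sqrt(-4564789 + (-2 - 1*(-1717))) = sqrt(-4564789 + (-2 + 1717)) = sqrt(-4564789 + 1715) = sqrt(-4563074) = I*sqrt(4563074)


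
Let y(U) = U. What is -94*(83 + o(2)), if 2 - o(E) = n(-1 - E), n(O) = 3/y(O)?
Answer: -8084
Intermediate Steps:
n(O) = 3/O
o(E) = 2 - 3/(-1 - E)
-94*(83 + o(2)) = -94*(83 + (5 + 2*2)/(1 + 2)) = -94*(83 + (5 + 4)/3) = -94*(83 + (⅓)*9) = -94*(83 + 3) = -94*86 = -8084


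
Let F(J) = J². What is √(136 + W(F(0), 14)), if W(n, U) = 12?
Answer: 2*√37 ≈ 12.166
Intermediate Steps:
√(136 + W(F(0), 14)) = √(136 + 12) = √148 = 2*√37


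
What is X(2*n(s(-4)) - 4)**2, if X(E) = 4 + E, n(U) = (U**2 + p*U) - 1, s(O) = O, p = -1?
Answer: 1444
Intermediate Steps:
n(U) = -1 + U**2 - U (n(U) = (U**2 - U) - 1 = -1 + U**2 - U)
X(2*n(s(-4)) - 4)**2 = (4 + (2*(-1 + (-4)**2 - 1*(-4)) - 4))**2 = (4 + (2*(-1 + 16 + 4) - 4))**2 = (4 + (2*19 - 4))**2 = (4 + (38 - 4))**2 = (4 + 34)**2 = 38**2 = 1444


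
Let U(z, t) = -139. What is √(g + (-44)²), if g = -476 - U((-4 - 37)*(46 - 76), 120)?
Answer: √1599 ≈ 39.987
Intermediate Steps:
g = -337 (g = -476 - 1*(-139) = -476 + 139 = -337)
√(g + (-44)²) = √(-337 + (-44)²) = √(-337 + 1936) = √1599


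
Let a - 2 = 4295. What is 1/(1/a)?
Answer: 4297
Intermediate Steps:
a = 4297 (a = 2 + 4295 = 4297)
1/(1/a) = 1/(1/4297) = 4297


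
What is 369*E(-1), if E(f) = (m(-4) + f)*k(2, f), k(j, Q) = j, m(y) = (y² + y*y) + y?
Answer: 19926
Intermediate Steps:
m(y) = y + 2*y² (m(y) = (y² + y²) + y = 2*y² + y = y + 2*y²)
E(f) = 56 + 2*f (E(f) = (-4*(1 + 2*(-4)) + f)*2 = (-4*(1 - 8) + f)*2 = (-4*(-7) + f)*2 = (28 + f)*2 = 56 + 2*f)
369*E(-1) = 369*(56 + 2*(-1)) = 369*(56 - 2) = 369*54 = 19926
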